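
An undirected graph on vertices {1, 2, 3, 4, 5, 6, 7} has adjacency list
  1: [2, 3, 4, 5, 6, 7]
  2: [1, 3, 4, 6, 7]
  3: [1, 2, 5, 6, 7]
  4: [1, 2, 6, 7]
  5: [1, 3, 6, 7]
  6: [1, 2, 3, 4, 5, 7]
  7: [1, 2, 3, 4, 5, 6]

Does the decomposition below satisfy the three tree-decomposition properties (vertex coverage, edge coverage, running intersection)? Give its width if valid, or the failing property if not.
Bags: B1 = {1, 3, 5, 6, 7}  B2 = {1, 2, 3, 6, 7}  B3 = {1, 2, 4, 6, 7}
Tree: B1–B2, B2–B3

Vertex coverage: the bags together contain {1, 2, 3, 4, 5, 6, 7}, the full vertex set. Edge coverage: each edge of G has both endpoints in at least one bag. Running intersection: for every vertex, the bags containing it form a connected subtree. All three properties hold, so this is a valid tree decomposition of width max|bag| − 1 = 4, and hence tw(G) ≤ 4.

Yes; width 4.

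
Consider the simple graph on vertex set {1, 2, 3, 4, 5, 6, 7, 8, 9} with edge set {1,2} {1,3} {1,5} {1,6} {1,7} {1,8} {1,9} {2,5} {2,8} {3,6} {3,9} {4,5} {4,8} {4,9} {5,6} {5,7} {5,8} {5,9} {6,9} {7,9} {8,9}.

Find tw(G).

3

A width-3 tree decomposition is:
Bags: B1 = {1, 5, 6, 9}  B2 = {1, 5, 8, 9}  B3 = {1, 2, 5, 8}  B4 = {1, 5, 7, 9}  B5 = {1, 3, 6, 9}  B6 = {4, 5, 8, 9}
Tree: B1–B2, B2–B3, B2–B4, B1–B5, B2–B6
Every bag has size at most 4, so the width is 4 − 1 = 3 and tw(G) ≤ 3. On the other hand G contains the 4-clique {1, 3, 6, 9}. A clique must lie in a single bag of any decomposition, so no decomposition can have width below 3. Hence tw(G) = 3 exactly.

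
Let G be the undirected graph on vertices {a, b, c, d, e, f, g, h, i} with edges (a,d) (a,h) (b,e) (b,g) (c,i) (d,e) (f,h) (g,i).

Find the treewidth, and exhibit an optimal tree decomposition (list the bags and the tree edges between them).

Every bag has size at most 2, so the width is 2 − 1 = 1 and tw(G) ≤ 1. G has an edge, so its treewidth is at least 1. Hence tw(G) = 1 exactly.

Treewidth 1.
One such decomposition:
Bags: B1 = {f, h}  B2 = {a, h}  B3 = {a, d}  B4 = {d, e}  B5 = {b, e}  B6 = {b, g}  B7 = {g, i}  B8 = {c, i}
Tree: B1–B2, B2–B3, B3–B4, B4–B5, B5–B6, B6–B7, B7–B8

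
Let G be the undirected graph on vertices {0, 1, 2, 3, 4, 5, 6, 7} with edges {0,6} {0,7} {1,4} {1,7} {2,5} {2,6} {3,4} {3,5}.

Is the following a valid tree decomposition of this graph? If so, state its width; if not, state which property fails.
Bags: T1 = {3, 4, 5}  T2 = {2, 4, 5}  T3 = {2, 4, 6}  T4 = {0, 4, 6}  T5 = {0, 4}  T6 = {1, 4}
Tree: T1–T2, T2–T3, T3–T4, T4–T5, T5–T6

No — vertex 7 appears in no bag.

A tree decomposition must satisfy three properties: every vertex lies in some bag; for every edge, both endpoints lie together in some bag; and for every vertex, the bags containing it form a connected subtree. Here vertex 7 appears in no bag, so the decomposition is invalid.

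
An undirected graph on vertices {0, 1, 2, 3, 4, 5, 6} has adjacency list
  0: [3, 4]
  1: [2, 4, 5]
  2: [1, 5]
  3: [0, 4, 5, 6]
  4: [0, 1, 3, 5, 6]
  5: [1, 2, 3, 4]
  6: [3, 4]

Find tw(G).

2

A width-2 tree decomposition is:
Bags: B1 = {3, 4, 6}  B2 = {3, 4, 5}  B3 = {1, 4, 5}  B4 = {1, 2, 5}  B5 = {0, 3, 4}
Tree: B1–B2, B2–B3, B3–B4, B2–B5
The largest bag has 3 vertices, giving width 2; this decomposition certifies tw(G) ≤ 2. For the lower bound, the 3 vertices {1, 2, 5} are pairwise adjacent, and any tree decomposition puts a clique entirely inside one bag — forcing width ≥ 2. The upper and lower bounds meet at 2, so that is the treewidth.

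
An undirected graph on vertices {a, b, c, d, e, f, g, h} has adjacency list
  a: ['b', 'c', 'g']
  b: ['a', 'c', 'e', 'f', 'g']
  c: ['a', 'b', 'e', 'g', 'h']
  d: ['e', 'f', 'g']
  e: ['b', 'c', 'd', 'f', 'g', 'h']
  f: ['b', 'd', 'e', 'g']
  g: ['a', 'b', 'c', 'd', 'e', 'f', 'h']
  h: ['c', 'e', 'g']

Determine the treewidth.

A width-3 tree decomposition is:
Bags: B1 = {d, e, f, g}  B2 = {b, e, f, g}  B3 = {b, c, e, g}  B4 = {c, e, g, h}  B5 = {a, b, c, g}
Tree: B1–B2, B2–B3, B3–B4, B3–B5
Each bag holds 4 vertices, so the decomposition has width 3, which upper-bounds the treewidth. For the lower bound, the 4 vertices {c, e, g, h} are pairwise adjacent, and any tree decomposition puts a clique entirely inside one bag — forcing width ≥ 3. Therefore the treewidth is 3.

3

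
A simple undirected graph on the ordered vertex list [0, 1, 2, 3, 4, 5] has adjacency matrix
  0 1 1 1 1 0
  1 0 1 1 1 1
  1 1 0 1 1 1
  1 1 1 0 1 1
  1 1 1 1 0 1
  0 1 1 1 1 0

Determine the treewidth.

A width-4 tree decomposition is:
Bags: B1 = {1, 2, 3, 4, 5}  B2 = {0, 1, 2, 3, 4}
Tree: B1–B2
The largest bag has 5 vertices, giving width 4; this decomposition certifies tw(G) ≤ 4. For the lower bound, the 5 vertices {0, 1, 2, 3, 4} are pairwise adjacent, and any tree decomposition puts a clique entirely inside one bag — forcing width ≥ 4. The upper and lower bounds meet at 4, so that is the treewidth.

4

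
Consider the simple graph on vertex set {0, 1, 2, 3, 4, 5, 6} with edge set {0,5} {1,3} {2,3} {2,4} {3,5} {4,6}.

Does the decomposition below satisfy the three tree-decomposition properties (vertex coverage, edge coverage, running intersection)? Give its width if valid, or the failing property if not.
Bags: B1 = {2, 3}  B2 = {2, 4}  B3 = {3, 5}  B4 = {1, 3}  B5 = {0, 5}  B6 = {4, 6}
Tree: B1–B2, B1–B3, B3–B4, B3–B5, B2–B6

Yes; width 1.

Checking the three conditions: (i) the bags cover all of {0, 1, 2, 3, 4, 5, 6}; (ii) for each edge, some bag contains both endpoints; (iii) the bags containing any fixed vertex form a subtree. All hold, so the decomposition is valid with width 2 − 1 = 1.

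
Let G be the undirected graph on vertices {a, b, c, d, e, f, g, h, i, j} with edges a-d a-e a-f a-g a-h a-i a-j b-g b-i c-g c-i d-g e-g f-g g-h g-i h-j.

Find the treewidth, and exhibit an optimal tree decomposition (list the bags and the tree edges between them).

The largest bag has 3 vertices, giving width 2; this decomposition certifies tw(G) ≤ 2. For the lower bound, the 3 vertices {c, g, i} are pairwise adjacent, and any tree decomposition puts a clique entirely inside one bag — forcing width ≥ 2. Hence tw(G) = 2 exactly.

Treewidth 2.
Bags: B1 = {a, g, h}  B2 = {a, d, g}  B3 = {a, h, j}  B4 = {a, f, g}  B5 = {a, g, i}  B6 = {c, g, i}  B7 = {a, e, g}  B8 = {b, g, i}
Tree: B1–B2, B1–B3, B1–B4, B1–B5, B5–B6, B2–B7, B5–B8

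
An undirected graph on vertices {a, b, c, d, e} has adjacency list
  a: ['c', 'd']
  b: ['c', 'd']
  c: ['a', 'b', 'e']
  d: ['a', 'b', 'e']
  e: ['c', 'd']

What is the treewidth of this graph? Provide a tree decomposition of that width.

Treewidth 2.
One such decomposition:
Bags: B1 = {b, c, d}  B2 = {c, d, e}  B3 = {a, c, d}
Tree: B1–B2, B2–B3

Each bag holds 3 vertices, so the decomposition has width 2, which upper-bounds the treewidth. The edges b–d–e–c–b form a cycle, so G is not a tree and its treewidth is at least 2. Therefore the treewidth is 2.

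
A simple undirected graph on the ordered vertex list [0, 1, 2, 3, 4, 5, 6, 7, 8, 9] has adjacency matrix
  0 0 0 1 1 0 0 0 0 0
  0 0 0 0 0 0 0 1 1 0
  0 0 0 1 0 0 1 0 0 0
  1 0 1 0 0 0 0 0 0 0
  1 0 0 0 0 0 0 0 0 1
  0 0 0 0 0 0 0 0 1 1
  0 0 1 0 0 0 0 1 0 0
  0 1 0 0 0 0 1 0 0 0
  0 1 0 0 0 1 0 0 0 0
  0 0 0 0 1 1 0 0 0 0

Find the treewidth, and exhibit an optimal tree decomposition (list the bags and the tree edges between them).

The largest bag has 3 vertices, giving width 2; this decomposition certifies tw(G) ≤ 2. For the lower bound, G contains the cycle 8–1–7–6–2–3–0–4–9–5–8, so G is not a forest; only forests have treewidth ≤ 1, hence tw(G) ≥ 2. Therefore the treewidth is 2.

Treewidth 2.
Bags: B1 = {1, 7, 8}  B2 = {6, 7, 8}  B3 = {2, 6, 8}  B4 = {2, 3, 8}  B5 = {0, 3, 8}  B6 = {0, 4, 8}  B7 = {4, 8, 9}  B8 = {5, 8, 9}
Tree: B1–B2, B2–B3, B3–B4, B4–B5, B5–B6, B6–B7, B7–B8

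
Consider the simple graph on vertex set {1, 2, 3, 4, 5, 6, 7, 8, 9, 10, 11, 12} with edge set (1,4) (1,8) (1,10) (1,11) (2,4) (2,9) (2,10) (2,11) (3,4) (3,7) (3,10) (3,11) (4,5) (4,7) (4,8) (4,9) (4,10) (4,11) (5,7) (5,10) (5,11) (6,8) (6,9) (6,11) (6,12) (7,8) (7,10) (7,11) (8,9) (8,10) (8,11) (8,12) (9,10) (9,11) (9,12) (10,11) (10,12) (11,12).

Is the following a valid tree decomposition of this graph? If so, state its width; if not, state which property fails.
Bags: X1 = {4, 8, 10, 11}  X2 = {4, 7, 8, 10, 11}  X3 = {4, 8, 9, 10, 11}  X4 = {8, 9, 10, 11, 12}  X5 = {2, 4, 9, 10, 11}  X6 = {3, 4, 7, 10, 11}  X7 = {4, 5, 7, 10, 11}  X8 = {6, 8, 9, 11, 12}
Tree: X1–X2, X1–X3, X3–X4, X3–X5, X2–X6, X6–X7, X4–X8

A tree decomposition must satisfy three properties: every vertex lies in some bag; for every edge, both endpoints lie together in some bag; and for every vertex, the bags containing it form a connected subtree. Here vertex 1 appears in no bag, so the decomposition is invalid.

No — vertex 1 appears in no bag.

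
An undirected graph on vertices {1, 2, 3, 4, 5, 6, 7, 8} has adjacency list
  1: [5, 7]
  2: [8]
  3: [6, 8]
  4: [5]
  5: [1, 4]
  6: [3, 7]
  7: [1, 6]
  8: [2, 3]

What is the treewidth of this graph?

1

A width-1 tree decomposition is:
Bags: B1 = {2, 8}  B2 = {3, 8}  B3 = {3, 6}  B4 = {6, 7}  B5 = {1, 7}  B6 = {1, 5}  B7 = {4, 5}
Tree: B1–B2, B2–B3, B3–B4, B4–B5, B5–B6, B6–B7
Each bag holds 2 vertices, so the decomposition has width 1, which upper-bounds the treewidth. Any graph with an edge has treewidth ≥ 1, and G has the edge 2–8. The upper and lower bounds meet at 1, so that is the treewidth.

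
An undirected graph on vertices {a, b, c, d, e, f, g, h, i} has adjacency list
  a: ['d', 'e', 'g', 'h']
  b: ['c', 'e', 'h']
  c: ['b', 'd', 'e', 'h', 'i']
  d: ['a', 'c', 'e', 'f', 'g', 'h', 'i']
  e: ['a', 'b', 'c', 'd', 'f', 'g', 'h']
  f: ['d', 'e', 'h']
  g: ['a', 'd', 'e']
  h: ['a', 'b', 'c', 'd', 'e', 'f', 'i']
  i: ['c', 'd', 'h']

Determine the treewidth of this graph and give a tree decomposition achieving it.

The largest bag has 4 vertices, giving width 3; this decomposition certifies tw(G) ≤ 3. On the other hand G contains the 4-clique {a, d, e, g}. A clique must lie in a single bag of any decomposition, so no decomposition can have width below 3. Hence tw(G) = 3 exactly.

Treewidth 3.
One optimal decomposition is:
Bags: B1 = {a, d, e, h}  B2 = {a, d, e, g}  B3 = {d, e, f, h}  B4 = {c, d, e, h}  B5 = {b, c, e, h}  B6 = {c, d, h, i}
Tree: B1–B2, B1–B3, B3–B4, B4–B5, B4–B6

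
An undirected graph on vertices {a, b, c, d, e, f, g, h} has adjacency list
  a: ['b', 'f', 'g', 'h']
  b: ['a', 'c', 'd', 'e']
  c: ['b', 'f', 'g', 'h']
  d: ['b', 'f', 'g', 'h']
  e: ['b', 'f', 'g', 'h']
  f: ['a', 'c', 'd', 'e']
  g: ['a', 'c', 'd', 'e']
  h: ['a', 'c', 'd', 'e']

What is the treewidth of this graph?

4

A width-4 tree decomposition is:
Bags: B1 = {b, d, f, g, h}  B2 = {b, c, f, g, h}  B3 = {a, b, f, g, h}  B4 = {b, e, f, g, h}
Tree: B1–B2, B2–B3, B3–B4
The largest bag has 5 vertices, giving width 4; this decomposition certifies tw(G) ≤ 4. For the lower bound: the 5 vertex sets {d,g}, {c,h}, {a,b}, {f}, {e} are disjoint, each induces a connected subgraph, and every pair is joined by at least one edge of G. Contracting each set to a single vertex therefore yields K_{5} as a minor, and since treewidth is minor-monotone, tw(G) ≥ tw(K_{5}) = 4. The upper and lower bounds meet at 4, so that is the treewidth.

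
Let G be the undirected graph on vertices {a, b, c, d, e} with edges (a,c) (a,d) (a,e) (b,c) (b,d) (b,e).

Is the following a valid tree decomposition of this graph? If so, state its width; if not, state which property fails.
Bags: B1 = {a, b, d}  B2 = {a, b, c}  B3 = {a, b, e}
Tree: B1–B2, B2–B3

Checking the three conditions: (i) the bags cover all of {a, b, c, d, e}; (ii) for each edge, some bag contains both endpoints; (iii) the bags containing any fixed vertex form a subtree. All hold, so the decomposition is valid with width 3 − 1 = 2.

Yes; width 2.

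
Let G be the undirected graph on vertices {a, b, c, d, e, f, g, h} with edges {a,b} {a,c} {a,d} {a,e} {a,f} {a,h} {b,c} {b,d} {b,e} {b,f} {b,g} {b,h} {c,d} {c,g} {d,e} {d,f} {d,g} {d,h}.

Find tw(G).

A width-3 tree decomposition is:
Bags: B1 = {a, b, d, e}  B2 = {a, b, d, h}  B3 = {a, b, d, f}  B4 = {a, b, c, d}  B5 = {b, c, d, g}
Tree: B1–B2, B1–B3, B2–B4, B4–B5
Each bag holds 4 vertices, so the decomposition has width 3, which upper-bounds the treewidth. For the lower bound, the 4 vertices {b, c, d, g} are pairwise adjacent, and any tree decomposition puts a clique entirely inside one bag — forcing width ≥ 3. The upper and lower bounds meet at 3, so that is the treewidth.

3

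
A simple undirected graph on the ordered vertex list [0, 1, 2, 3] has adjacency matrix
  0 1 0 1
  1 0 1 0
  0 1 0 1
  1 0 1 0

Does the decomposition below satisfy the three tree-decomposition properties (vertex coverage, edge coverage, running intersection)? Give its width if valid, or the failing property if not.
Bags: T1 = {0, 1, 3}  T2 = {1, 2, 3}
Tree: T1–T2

Yes; width 2.

Every vertex of G appears in some bag (union = {0, 1, 2, 3}); every edge is covered by a bag; and for each vertex v the set of bags containing v is connected in the bag tree. The decomposition is therefore valid. The largest bag has 3 vertices, so the width is 2.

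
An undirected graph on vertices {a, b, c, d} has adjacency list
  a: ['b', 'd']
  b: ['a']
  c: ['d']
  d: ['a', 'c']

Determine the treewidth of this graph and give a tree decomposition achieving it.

Treewidth 1.
One optimal decomposition is:
Bags: B1 = {a, b}  B2 = {a, d}  B3 = {c, d}
Tree: B1–B2, B2–B3

Each bag holds 2 vertices, so the decomposition has width 1, which upper-bounds the treewidth. G has an edge, so its treewidth is at least 1. Therefore the treewidth is 1.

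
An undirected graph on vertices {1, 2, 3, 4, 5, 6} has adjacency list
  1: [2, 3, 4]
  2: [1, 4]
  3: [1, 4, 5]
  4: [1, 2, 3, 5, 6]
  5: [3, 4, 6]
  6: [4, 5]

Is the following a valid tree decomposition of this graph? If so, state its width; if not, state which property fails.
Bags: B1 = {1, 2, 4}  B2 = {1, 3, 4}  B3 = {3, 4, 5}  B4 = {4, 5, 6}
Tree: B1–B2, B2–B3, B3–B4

Yes; width 2.

Vertex coverage: the bags together contain {1, 2, 3, 4, 5, 6}, the full vertex set. Edge coverage: each edge of G has both endpoints in at least one bag. Running intersection: for every vertex, the bags containing it form a connected subtree. All three properties hold, so this is a valid tree decomposition of width max|bag| − 1 = 2, and hence tw(G) ≤ 2.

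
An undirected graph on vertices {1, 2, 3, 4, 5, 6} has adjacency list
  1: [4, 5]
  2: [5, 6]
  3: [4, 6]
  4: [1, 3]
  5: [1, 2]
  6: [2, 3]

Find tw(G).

2

A width-2 tree decomposition is:
Bags: B1 = {2, 3, 6}  B2 = {2, 3, 4}  B3 = {1, 2, 4}  B4 = {1, 2, 5}
Tree: B1–B2, B2–B3, B3–B4
The largest bag has 3 vertices, giving width 2; this decomposition certifies tw(G) ≤ 2. Since 2–6–3–4–1–5–2 is a cycle in G, G is not acyclic. Forests are exactly the graphs of treewidth ≤ 1, so tw(G) ≥ 2. The upper and lower bounds meet at 2, so that is the treewidth.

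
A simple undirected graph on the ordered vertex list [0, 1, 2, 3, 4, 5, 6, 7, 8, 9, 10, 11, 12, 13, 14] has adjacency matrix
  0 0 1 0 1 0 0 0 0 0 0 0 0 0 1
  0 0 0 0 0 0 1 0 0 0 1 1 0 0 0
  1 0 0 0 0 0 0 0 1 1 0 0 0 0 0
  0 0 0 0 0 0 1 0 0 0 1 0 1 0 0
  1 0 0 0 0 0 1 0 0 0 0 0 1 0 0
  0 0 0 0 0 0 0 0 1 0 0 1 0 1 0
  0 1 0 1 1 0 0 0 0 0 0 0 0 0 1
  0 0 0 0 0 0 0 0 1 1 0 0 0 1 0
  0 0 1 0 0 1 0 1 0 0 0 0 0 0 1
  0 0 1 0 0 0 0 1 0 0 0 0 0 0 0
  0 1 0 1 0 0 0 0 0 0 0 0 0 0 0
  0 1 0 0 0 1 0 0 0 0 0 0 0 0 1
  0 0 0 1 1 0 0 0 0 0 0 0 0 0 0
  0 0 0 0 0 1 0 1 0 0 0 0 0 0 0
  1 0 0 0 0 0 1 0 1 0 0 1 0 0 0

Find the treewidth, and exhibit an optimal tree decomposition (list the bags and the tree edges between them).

Every bag has size at most 4, so the width is 4 − 1 = 3 and tw(G) ≤ 3. For the lower bound: the 4 vertex sets {3,10,12}, {1}, {6}, {0,4,11,14} are disjoint, each induces a connected subgraph, and every pair is joined by at least one edge of G. Contracting each set to a single vertex therefore yields K_{4} as a minor, and since treewidth is minor-monotone, tw(G) ≥ tw(K_{4}) = 3. Combining the bounds, tw(G) = 3.

Treewidth 3.
One optimal decomposition is:
Bags: B1 = {1, 3, 10, 12}  B2 = {1, 3, 6, 12}  B3 = {1, 4, 6, 12}  B4 = {1, 4, 6, 11}  B5 = {4, 6, 11, 14}  B6 = {0, 4, 11, 14}  B7 = {0, 5, 11, 14}  B8 = {0, 5, 8, 14}  B9 = {0, 2, 5, 8}  B10 = {2, 5, 8, 13}  B11 = {2, 7, 8, 13}  B12 = {2, 7, 9, 13}
Tree: B1–B2, B2–B3, B3–B4, B4–B5, B5–B6, B6–B7, B7–B8, B8–B9, B9–B10, B10–B11, B11–B12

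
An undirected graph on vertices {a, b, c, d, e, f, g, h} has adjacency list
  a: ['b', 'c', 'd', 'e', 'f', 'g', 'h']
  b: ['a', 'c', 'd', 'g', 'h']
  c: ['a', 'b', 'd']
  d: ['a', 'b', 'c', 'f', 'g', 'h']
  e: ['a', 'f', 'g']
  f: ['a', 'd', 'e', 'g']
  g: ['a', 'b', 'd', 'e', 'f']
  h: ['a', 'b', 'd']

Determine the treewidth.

A width-3 tree decomposition is:
Bags: B1 = {a, d, f, g}  B2 = {a, b, d, g}  B3 = {a, e, f, g}  B4 = {a, b, d, h}  B5 = {a, b, c, d}
Tree: B1–B2, B1–B3, B2–B4, B4–B5
Every bag has size at most 4, so the width is 4 − 1 = 3 and tw(G) ≤ 3. Conversely, {a, d, f, g} is a clique of size 4, and the vertices of any clique must share a bag in every tree decomposition; so some bag has ≥ 4 vertices and tw(G) ≥ 3. Combining the bounds, tw(G) = 3.

3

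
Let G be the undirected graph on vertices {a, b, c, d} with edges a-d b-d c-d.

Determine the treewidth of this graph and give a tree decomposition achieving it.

The largest bag has 2 vertices, giving width 1; this decomposition certifies tw(G) ≤ 1. Since G has at least one edge (e.g. d–b), it is not an edgeless graph, so tw(G) ≥ 1. Therefore the treewidth is 1.

Treewidth 1.
One optimal decomposition is:
Bags: B1 = {b, d}  B2 = {a, d}  B3 = {c, d}
Tree: B1–B2, B2–B3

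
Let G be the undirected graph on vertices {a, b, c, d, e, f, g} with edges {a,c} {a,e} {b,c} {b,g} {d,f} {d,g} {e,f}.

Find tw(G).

2

A width-2 tree decomposition is:
Bags: B1 = {a, b, c}  B2 = {a, b, e}  B3 = {b, e, f}  B4 = {b, d, f}  B5 = {b, d, g}
Tree: B1–B2, B2–B3, B3–B4, B4–B5
Every bag has size at most 3, so the width is 3 − 1 = 2 and tw(G) ≤ 2. Since b–c–a–e–f–d–g–b is a cycle in G, G is not acyclic. Forests are exactly the graphs of treewidth ≤ 1, so tw(G) ≥ 2. Therefore the treewidth is 2.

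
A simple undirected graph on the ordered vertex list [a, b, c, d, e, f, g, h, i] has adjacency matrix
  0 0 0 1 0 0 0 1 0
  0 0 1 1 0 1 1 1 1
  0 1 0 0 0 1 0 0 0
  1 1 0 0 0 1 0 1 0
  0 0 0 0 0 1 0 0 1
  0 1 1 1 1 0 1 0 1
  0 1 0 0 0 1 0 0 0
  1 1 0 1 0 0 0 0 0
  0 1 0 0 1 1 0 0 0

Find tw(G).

2

A width-2 tree decomposition is:
Bags: B1 = {b, f, i}  B2 = {b, d, f}  B3 = {b, f, g}  B4 = {e, f, i}  B5 = {b, d, h}  B6 = {a, d, h}  B7 = {b, c, f}
Tree: B1–B2, B1–B3, B1–B4, B2–B5, B5–B6, B2–B7
The largest bag has 3 vertices, giving width 2; this decomposition certifies tw(G) ≤ 2. On the other hand G contains the 3-clique {a, d, h}. A clique must lie in a single bag of any decomposition, so no decomposition can have width below 2. The upper and lower bounds meet at 2, so that is the treewidth.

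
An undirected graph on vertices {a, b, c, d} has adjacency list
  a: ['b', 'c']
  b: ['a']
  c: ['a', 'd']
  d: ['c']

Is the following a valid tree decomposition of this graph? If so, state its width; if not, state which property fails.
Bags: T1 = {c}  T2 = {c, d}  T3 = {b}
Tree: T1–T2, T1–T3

No — vertex a appears in no bag.

A tree decomposition must satisfy three properties: every vertex lies in some bag; for every edge, both endpoints lie together in some bag; and for every vertex, the bags containing it form a connected subtree. Here vertex a appears in no bag, so the decomposition is invalid.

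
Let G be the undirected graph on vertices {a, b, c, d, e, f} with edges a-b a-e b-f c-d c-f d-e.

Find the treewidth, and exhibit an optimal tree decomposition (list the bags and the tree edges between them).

Every bag has size at most 3, so the width is 3 − 1 = 2 and tw(G) ≤ 2. For the lower bound, G contains the cycle e–d–c–f–b–a–e, so G is not a forest; only forests have treewidth ≤ 1, hence tw(G) ≥ 2. The upper and lower bounds meet at 2, so that is the treewidth.

Treewidth 2.
One optimal decomposition is:
Bags: B1 = {c, d, e}  B2 = {c, e, f}  B3 = {b, e, f}  B4 = {a, b, e}
Tree: B1–B2, B2–B3, B3–B4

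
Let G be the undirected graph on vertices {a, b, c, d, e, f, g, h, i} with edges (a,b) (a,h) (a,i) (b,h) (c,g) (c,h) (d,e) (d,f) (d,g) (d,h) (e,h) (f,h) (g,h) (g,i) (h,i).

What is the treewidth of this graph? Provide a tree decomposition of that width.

Treewidth 2.
Bags: B1 = {g, h, i}  B2 = {d, g, h}  B3 = {a, h, i}  B4 = {d, e, h}  B5 = {d, f, h}  B6 = {c, g, h}  B7 = {a, b, h}
Tree: B1–B2, B1–B3, B2–B4, B4–B5, B2–B6, B3–B7

Each bag holds 3 vertices, so the decomposition has width 2, which upper-bounds the treewidth. Conversely, {d, g, h} is a clique of size 3, and the vertices of any clique must share a bag in every tree decomposition; so some bag has ≥ 3 vertices and tw(G) ≥ 2. The upper and lower bounds meet at 2, so that is the treewidth.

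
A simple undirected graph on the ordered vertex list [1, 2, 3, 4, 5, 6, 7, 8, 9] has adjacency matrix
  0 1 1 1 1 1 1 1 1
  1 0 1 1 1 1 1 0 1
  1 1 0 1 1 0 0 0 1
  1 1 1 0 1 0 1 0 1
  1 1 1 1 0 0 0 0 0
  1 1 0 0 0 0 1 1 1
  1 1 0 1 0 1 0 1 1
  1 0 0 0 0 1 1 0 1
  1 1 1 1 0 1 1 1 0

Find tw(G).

4

A width-4 tree decomposition is:
Bags: B1 = {1, 2, 6, 7, 9}  B2 = {1, 6, 7, 8, 9}  B3 = {1, 2, 4, 7, 9}  B4 = {1, 2, 3, 4, 9}  B5 = {1, 2, 3, 4, 5}
Tree: B1–B2, B1–B3, B3–B4, B4–B5
Each bag holds 5 vertices, so the decomposition has width 4, which upper-bounds the treewidth. On the other hand G contains the 5-clique {1, 6, 7, 8, 9}. A clique must lie in a single bag of any decomposition, so no decomposition can have width below 4. Therefore the treewidth is 4.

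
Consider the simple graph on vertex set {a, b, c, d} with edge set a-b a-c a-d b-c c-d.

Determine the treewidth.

A width-2 tree decomposition is:
Bags: B1 = {a, b, c}  B2 = {a, c, d}
Tree: B1–B2
Every bag has size at most 3, so the width is 3 − 1 = 2 and tw(G) ≤ 2. On the other hand G contains the 3-clique {a, c, d}. A clique must lie in a single bag of any decomposition, so no decomposition can have width below 2. Therefore the treewidth is 2.

2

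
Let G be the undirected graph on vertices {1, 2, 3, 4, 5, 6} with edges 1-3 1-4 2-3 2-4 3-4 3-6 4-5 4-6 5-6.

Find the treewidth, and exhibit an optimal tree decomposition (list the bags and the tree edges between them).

Every bag has size at most 3, so the width is 3 − 1 = 2 and tw(G) ≤ 2. On the other hand G contains the 3-clique {1, 3, 4}. A clique must lie in a single bag of any decomposition, so no decomposition can have width below 2. Combining the bounds, tw(G) = 2.

Treewidth 2.
One optimal decomposition is:
Bags: B1 = {3, 4, 6}  B2 = {4, 5, 6}  B3 = {2, 3, 4}  B4 = {1, 3, 4}
Tree: B1–B2, B1–B3, B1–B4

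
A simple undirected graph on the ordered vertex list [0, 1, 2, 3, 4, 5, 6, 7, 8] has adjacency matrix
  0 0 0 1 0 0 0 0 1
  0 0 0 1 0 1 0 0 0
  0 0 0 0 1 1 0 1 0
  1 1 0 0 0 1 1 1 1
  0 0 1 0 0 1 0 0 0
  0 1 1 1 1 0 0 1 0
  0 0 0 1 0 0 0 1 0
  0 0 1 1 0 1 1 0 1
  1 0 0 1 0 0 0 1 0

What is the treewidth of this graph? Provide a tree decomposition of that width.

Each bag holds 3 vertices, so the decomposition has width 2, which upper-bounds the treewidth. For the lower bound, the 3 vertices {2, 4, 5} are pairwise adjacent, and any tree decomposition puts a clique entirely inside one bag — forcing width ≥ 2. Hence tw(G) = 2 exactly.

Treewidth 2.
Bags: B1 = {3, 7, 8}  B2 = {3, 5, 7}  B3 = {3, 6, 7}  B4 = {2, 5, 7}  B5 = {1, 3, 5}  B6 = {0, 3, 8}  B7 = {2, 4, 5}
Tree: B1–B2, B1–B3, B2–B4, B2–B5, B1–B6, B4–B7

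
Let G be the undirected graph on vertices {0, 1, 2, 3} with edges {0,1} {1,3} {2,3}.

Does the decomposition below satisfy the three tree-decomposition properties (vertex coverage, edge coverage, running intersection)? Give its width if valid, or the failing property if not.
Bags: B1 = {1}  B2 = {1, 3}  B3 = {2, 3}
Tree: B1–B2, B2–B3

No — vertex 0 appears in no bag.

A tree decomposition must satisfy three properties: every vertex lies in some bag; for every edge, both endpoints lie together in some bag; and for every vertex, the bags containing it form a connected subtree. Here vertex 0 appears in no bag, so the decomposition is invalid.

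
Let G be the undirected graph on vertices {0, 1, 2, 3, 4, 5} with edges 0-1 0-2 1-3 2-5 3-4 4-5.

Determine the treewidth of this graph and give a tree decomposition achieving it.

Treewidth 2.
Bags: B1 = {3, 4, 5}  B2 = {2, 3, 5}  B3 = {0, 2, 3}  B4 = {0, 1, 3}
Tree: B1–B2, B2–B3, B3–B4

The largest bag has 3 vertices, giving width 2; this decomposition certifies tw(G) ≤ 2. Since 3–4–5–2–0–1–3 is a cycle in G, G is not acyclic. Forests are exactly the graphs of treewidth ≤ 1, so tw(G) ≥ 2. Hence tw(G) = 2 exactly.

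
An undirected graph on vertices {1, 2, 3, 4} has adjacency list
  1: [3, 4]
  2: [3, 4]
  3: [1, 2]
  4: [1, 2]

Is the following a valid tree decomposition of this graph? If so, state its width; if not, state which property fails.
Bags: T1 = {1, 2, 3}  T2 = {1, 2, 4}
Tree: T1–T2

Checking the three conditions: (i) the bags cover all of {1, 2, 3, 4}; (ii) for each edge, some bag contains both endpoints; (iii) the bags containing any fixed vertex form a subtree. All hold, so the decomposition is valid with width 3 − 1 = 2.

Yes; width 2.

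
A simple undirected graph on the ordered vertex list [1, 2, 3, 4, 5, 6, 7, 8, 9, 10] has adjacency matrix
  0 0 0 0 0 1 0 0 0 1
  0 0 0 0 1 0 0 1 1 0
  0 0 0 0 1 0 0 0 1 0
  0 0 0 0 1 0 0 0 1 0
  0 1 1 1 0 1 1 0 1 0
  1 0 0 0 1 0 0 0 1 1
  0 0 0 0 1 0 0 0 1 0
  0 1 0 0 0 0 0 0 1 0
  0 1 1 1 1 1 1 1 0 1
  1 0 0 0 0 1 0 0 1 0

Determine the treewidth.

2

A width-2 tree decomposition is:
Bags: B1 = {5, 7, 9}  B2 = {2, 5, 9}  B3 = {2, 8, 9}  B4 = {5, 6, 9}  B5 = {4, 5, 9}  B6 = {6, 9, 10}  B7 = {3, 5, 9}  B8 = {1, 6, 10}
Tree: B1–B2, B2–B3, B1–B4, B2–B5, B4–B6, B5–B7, B6–B8
Every bag has size at most 3, so the width is 3 − 1 = 2 and tw(G) ≤ 2. Conversely, {1, 6, 10} is a clique of size 3, and the vertices of any clique must share a bag in every tree decomposition; so some bag has ≥ 3 vertices and tw(G) ≥ 2. Hence tw(G) = 2 exactly.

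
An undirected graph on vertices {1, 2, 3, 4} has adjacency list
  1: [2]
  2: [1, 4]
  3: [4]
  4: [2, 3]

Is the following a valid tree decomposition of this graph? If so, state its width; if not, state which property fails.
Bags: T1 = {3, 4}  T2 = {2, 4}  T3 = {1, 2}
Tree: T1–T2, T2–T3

Yes; width 1.

Checking the three conditions: (i) the bags cover all of {1, 2, 3, 4}; (ii) for each edge, some bag contains both endpoints; (iii) the bags containing any fixed vertex form a subtree. All hold, so the decomposition is valid with width 2 − 1 = 1.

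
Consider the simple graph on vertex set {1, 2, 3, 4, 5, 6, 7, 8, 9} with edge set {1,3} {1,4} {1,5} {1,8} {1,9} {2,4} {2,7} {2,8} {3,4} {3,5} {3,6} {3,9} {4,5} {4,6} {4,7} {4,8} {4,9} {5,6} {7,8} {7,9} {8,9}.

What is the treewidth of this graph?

3

A width-3 tree decomposition is:
Bags: B1 = {4, 7, 8, 9}  B2 = {1, 4, 8, 9}  B3 = {1, 3, 4, 9}  B4 = {1, 3, 4, 5}  B5 = {3, 4, 5, 6}  B6 = {2, 4, 7, 8}
Tree: B1–B2, B2–B3, B3–B4, B4–B5, B1–B6
Every bag has size at most 4, so the width is 4 − 1 = 3 and tw(G) ≤ 3. Conversely, {1, 4, 8, 9} is a clique of size 4, and the vertices of any clique must share a bag in every tree decomposition; so some bag has ≥ 4 vertices and tw(G) ≥ 3. Therefore the treewidth is 3.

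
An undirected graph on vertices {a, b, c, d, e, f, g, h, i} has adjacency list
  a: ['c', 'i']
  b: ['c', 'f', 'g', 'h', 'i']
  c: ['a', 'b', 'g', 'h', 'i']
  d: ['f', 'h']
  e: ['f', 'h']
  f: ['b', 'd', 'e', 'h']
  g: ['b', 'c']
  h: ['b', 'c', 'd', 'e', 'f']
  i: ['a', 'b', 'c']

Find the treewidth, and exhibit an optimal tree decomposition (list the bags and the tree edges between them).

Every bag has size at most 3, so the width is 3 − 1 = 2 and tw(G) ≤ 2. On the other hand G contains the 3-clique {b, c, g}. A clique must lie in a single bag of any decomposition, so no decomposition can have width below 2. Therefore the treewidth is 2.

Treewidth 2.
One optimal decomposition is:
Bags: B1 = {b, c, g}  B2 = {b, c, h}  B3 = {b, f, h}  B4 = {d, f, h}  B5 = {e, f, h}  B6 = {b, c, i}  B7 = {a, c, i}
Tree: B1–B2, B2–B3, B3–B4, B4–B5, B2–B6, B6–B7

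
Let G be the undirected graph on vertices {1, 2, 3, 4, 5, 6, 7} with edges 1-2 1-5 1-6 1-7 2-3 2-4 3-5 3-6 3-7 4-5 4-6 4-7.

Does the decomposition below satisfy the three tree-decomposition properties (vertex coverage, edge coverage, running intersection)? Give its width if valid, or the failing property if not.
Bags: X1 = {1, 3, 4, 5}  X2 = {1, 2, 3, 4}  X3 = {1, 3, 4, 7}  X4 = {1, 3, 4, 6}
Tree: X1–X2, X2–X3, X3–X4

Yes; width 3.

Every vertex of G appears in some bag (union = {1, 2, 3, 4, 5, 6, 7}); every edge is covered by a bag; and for each vertex v the set of bags containing v is connected in the bag tree. The decomposition is therefore valid. The largest bag has 4 vertices, so the width is 3.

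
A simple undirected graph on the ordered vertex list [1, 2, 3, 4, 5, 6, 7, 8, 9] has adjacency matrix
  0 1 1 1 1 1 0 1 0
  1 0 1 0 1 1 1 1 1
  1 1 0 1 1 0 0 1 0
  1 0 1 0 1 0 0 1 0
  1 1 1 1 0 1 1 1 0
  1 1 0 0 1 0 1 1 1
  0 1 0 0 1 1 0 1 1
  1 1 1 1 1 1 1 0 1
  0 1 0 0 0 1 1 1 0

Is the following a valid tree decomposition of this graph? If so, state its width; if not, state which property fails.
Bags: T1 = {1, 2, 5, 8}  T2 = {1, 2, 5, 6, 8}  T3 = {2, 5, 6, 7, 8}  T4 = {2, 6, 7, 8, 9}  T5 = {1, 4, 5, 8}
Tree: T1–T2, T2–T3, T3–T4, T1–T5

A tree decomposition must satisfy three properties: every vertex lies in some bag; for every edge, both endpoints lie together in some bag; and for every vertex, the bags containing it form a connected subtree. Here vertex 3 appears in no bag, so the decomposition is invalid.

No — vertex 3 appears in no bag.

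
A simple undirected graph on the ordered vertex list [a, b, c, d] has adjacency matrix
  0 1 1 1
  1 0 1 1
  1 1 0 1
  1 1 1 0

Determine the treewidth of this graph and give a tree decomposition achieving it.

Treewidth 3.
One optimal decomposition is:
Bags: B1 = {a, b, c, d}
Tree: (single bag)

With just one bag of size 4, the width is 4 − 1 = 3, so tw(G) ≤ 3. For the lower bound, the 4 vertices {a, b, c, d} are pairwise adjacent, and any tree decomposition puts a clique entirely inside one bag — forcing width ≥ 3. Hence tw(G) = 3 exactly.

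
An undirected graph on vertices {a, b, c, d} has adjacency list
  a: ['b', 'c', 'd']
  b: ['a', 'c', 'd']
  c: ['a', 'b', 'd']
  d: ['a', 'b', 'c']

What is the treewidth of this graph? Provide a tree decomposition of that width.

A single bag containing all 4 vertices is trivially a valid decomposition of width 3. For the lower bound, the 4 vertices {a, b, c, d} are pairwise adjacent, and any tree decomposition puts a clique entirely inside one bag — forcing width ≥ 3. Combining the bounds, tw(G) = 3.

Treewidth 3.
One optimal decomposition is:
Bags: B1 = {a, b, c, d}
Tree: (single bag)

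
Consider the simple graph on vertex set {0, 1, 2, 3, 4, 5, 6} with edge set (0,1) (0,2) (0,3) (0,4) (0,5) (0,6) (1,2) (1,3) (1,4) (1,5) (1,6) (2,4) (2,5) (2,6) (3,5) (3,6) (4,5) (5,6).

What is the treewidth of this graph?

A width-4 tree decomposition is:
Bags: B1 = {0, 1, 3, 5, 6}  B2 = {0, 1, 2, 5, 6}  B3 = {0, 1, 2, 4, 5}
Tree: B1–B2, B2–B3
Each bag holds 5 vertices, so the decomposition has width 4, which upper-bounds the treewidth. For the lower bound, the 5 vertices {0, 1, 2, 4, 5} are pairwise adjacent, and any tree decomposition puts a clique entirely inside one bag — forcing width ≥ 4. The upper and lower bounds meet at 4, so that is the treewidth.

4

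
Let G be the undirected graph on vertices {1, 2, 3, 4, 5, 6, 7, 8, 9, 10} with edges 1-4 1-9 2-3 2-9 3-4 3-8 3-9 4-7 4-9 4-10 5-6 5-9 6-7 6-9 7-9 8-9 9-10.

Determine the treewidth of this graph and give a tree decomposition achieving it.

The largest bag has 3 vertices, giving width 2; this decomposition certifies tw(G) ≤ 2. For the lower bound, the 3 vertices {2, 3, 9} are pairwise adjacent, and any tree decomposition puts a clique entirely inside one bag — forcing width ≥ 2. Therefore the treewidth is 2.

Treewidth 2.
One optimal decomposition is:
Bags: B1 = {6, 7, 9}  B2 = {4, 7, 9}  B3 = {4, 9, 10}  B4 = {3, 4, 9}  B5 = {5, 6, 9}  B6 = {2, 3, 9}  B7 = {1, 4, 9}  B8 = {3, 8, 9}
Tree: B1–B2, B2–B3, B2–B4, B1–B5, B4–B6, B4–B7, B4–B8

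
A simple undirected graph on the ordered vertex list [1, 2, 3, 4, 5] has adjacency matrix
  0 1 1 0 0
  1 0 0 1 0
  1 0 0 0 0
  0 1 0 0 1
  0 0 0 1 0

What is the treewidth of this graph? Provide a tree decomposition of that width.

Treewidth 1.
One optimal decomposition is:
Bags: B1 = {1, 3}  B2 = {1, 2}  B3 = {2, 4}  B4 = {4, 5}
Tree: B1–B2, B2–B3, B3–B4

Each bag holds 2 vertices, so the decomposition has width 1, which upper-bounds the treewidth. Since G has at least one edge (e.g. 3–1), it is not an edgeless graph, so tw(G) ≥ 1. Therefore the treewidth is 1.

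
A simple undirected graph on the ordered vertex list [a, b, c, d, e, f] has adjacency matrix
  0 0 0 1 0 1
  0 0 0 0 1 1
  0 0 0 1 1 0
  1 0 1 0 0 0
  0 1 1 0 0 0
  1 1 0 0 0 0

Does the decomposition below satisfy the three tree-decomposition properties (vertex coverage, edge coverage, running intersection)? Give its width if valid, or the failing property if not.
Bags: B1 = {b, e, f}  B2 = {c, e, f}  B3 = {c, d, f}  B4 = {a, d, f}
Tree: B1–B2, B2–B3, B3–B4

Yes; width 2.

Checking the three conditions: (i) the bags cover all of {a, b, c, d, e, f}; (ii) for each edge, some bag contains both endpoints; (iii) the bags containing any fixed vertex form a subtree. All hold, so the decomposition is valid with width 3 − 1 = 2.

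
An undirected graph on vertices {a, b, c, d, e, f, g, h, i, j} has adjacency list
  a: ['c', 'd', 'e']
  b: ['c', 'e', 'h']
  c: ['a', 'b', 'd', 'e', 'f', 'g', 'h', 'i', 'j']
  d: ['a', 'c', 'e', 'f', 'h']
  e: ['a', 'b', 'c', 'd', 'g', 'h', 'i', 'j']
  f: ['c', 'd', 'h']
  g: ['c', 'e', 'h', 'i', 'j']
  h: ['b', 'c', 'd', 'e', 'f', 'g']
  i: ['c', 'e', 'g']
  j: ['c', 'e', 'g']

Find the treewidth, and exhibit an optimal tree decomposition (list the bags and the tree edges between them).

Each bag holds 4 vertices, so the decomposition has width 3, which upper-bounds the treewidth. On the other hand G contains the 4-clique {c, d, e, h}. A clique must lie in a single bag of any decomposition, so no decomposition can have width below 3. Combining the bounds, tw(G) = 3.

Treewidth 3.
Bags: B1 = {c, e, g, h}  B2 = {b, c, e, h}  B3 = {c, d, e, h}  B4 = {c, e, g, j}  B5 = {c, d, f, h}  B6 = {a, c, d, e}  B7 = {c, e, g, i}
Tree: B1–B2, B2–B3, B1–B4, B3–B5, B3–B6, B1–B7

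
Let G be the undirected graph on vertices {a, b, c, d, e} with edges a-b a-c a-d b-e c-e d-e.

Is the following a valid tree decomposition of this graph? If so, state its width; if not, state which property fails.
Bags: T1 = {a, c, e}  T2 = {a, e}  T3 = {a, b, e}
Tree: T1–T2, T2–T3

No — vertex d appears in no bag.

A tree decomposition must satisfy three properties: every vertex lies in some bag; for every edge, both endpoints lie together in some bag; and for every vertex, the bags containing it form a connected subtree. Here vertex d appears in no bag, so the decomposition is invalid.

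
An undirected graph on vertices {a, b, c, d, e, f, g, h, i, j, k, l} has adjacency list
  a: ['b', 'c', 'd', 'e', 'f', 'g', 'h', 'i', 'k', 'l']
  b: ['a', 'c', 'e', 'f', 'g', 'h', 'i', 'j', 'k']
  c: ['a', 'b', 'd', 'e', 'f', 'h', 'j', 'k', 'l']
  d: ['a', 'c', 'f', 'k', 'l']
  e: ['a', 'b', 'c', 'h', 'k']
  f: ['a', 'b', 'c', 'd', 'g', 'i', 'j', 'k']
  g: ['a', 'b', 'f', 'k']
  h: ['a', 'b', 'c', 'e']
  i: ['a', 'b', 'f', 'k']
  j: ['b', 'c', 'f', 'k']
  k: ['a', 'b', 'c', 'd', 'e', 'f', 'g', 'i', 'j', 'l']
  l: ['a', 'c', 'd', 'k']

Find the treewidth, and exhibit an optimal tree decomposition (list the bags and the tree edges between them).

Every bag has size at most 5, so the width is 5 − 1 = 4 and tw(G) ≤ 4. Conversely, {a, b, c, e, h} is a clique of size 5, and the vertices of any clique must share a bag in every tree decomposition; so some bag has ≥ 5 vertices and tw(G) ≥ 4. Therefore the treewidth is 4.

Treewidth 4.
Bags: B1 = {a, b, c, e, k}  B2 = {a, b, c, e, h}  B3 = {a, b, c, f, k}  B4 = {a, b, f, i, k}  B5 = {b, c, f, j, k}  B6 = {a, b, f, g, k}  B7 = {a, c, d, f, k}  B8 = {a, c, d, k, l}
Tree: B1–B2, B1–B3, B3–B4, B3–B5, B4–B6, B3–B7, B7–B8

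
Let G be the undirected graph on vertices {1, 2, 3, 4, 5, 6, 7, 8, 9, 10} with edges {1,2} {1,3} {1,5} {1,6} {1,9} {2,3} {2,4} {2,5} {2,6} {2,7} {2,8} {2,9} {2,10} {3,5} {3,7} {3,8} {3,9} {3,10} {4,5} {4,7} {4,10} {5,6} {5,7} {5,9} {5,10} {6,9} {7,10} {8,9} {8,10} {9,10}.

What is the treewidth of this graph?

4

A width-4 tree decomposition is:
Bags: B1 = {2, 3, 5, 9, 10}  B2 = {2, 3, 5, 7, 10}  B3 = {1, 2, 3, 5, 9}  B4 = {2, 3, 8, 9, 10}  B5 = {2, 4, 5, 7, 10}  B6 = {1, 2, 5, 6, 9}
Tree: B1–B2, B1–B3, B1–B4, B2–B5, B3–B6
Every bag has size at most 5, so the width is 5 − 1 = 4 and tw(G) ≤ 4. Conversely, {2, 3, 8, 9, 10} is a clique of size 5, and the vertices of any clique must share a bag in every tree decomposition; so some bag has ≥ 5 vertices and tw(G) ≥ 4. Hence tw(G) = 4 exactly.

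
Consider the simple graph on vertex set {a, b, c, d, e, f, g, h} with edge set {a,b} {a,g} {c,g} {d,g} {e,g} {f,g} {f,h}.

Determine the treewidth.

1

A width-1 tree decomposition is:
Bags: B1 = {f, g}  B2 = {c, g}  B3 = {a, g}  B4 = {f, h}  B5 = {d, g}  B6 = {e, g}  B7 = {a, b}
Tree: B1–B2, B2–B3, B1–B4, B1–B5, B2–B6, B3–B7
The largest bag has 2 vertices, giving width 1; this decomposition certifies tw(G) ≤ 1. Since G has at least one edge (e.g. g–f), it is not an edgeless graph, so tw(G) ≥ 1. Therefore the treewidth is 1.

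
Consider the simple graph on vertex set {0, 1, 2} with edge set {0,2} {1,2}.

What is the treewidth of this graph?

A width-1 tree decomposition is:
Bags: B1 = {0, 2}  B2 = {1, 2}
Tree: B1–B2
The largest bag has 2 vertices, giving width 1; this decomposition certifies tw(G) ≤ 1. Since G has at least one edge (e.g. 0–2), it is not an edgeless graph, so tw(G) ≥ 1. The upper and lower bounds meet at 1, so that is the treewidth.

1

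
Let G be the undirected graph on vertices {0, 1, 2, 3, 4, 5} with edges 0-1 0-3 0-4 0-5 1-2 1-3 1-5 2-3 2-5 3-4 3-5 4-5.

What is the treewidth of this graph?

3

A width-3 tree decomposition is:
Bags: B1 = {0, 3, 4, 5}  B2 = {0, 1, 3, 5}  B3 = {1, 2, 3, 5}
Tree: B1–B2, B2–B3
The largest bag has 4 vertices, giving width 3; this decomposition certifies tw(G) ≤ 3. For the lower bound, the 4 vertices {0, 1, 3, 5} are pairwise adjacent, and any tree decomposition puts a clique entirely inside one bag — forcing width ≥ 3. Hence tw(G) = 3 exactly.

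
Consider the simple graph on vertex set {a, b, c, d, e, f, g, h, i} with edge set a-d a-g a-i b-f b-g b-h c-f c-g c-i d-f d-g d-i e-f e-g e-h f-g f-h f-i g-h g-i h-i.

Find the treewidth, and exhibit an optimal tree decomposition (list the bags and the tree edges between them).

The largest bag has 4 vertices, giving width 3; this decomposition certifies tw(G) ≤ 3. For the lower bound, the 4 vertices {a, d, g, i} are pairwise adjacent, and any tree decomposition puts a clique entirely inside one bag — forcing width ≥ 3. Therefore the treewidth is 3.

Treewidth 3.
One optimal decomposition is:
Bags: B1 = {d, f, g, i}  B2 = {c, f, g, i}  B3 = {f, g, h, i}  B4 = {e, f, g, h}  B5 = {a, d, g, i}  B6 = {b, f, g, h}
Tree: B1–B2, B1–B3, B3–B4, B1–B5, B4–B6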